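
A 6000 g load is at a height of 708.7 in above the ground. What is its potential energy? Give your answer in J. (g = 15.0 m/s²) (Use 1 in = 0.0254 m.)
Convert to SI: m = 6.0 kg, h = 18.001 m
PE = mgh = (6.0)(15.0)(18.001) = 1620 J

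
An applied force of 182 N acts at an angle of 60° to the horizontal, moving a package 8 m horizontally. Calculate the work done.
W = F·d·cosθ = (182)(8)cos(60°) = 728.0 J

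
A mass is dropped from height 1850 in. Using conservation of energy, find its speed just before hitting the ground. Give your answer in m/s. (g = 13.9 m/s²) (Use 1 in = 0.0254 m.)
Convert to SI: h = 46.99 m
mgh = ½mv² ⇒ v = √(2gh) = √(2·13.9·46.99) = 36.14 m/s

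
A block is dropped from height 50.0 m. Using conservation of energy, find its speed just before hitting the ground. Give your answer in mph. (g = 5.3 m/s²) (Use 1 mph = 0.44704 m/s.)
mgh = ½mv² ⇒ v = √(2gh) = √(2·5.3·50.0) = 23.0217 m/s = 51.5 mph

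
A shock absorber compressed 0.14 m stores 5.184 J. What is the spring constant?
k = 2·PE/x² = 2·5.184/(0.14)² = 529.0 N/m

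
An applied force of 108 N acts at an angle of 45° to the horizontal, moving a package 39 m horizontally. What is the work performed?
W = F·d·cosθ = (108)(39)cos(45°) = 2978 J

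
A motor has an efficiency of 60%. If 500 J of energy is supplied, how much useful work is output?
W_out = η·W_in = 0.6·500 = 300.0 J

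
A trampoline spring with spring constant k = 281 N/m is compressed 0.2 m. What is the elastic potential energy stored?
PE = ½kx² = ½(281)(0.2)² = 5.62 J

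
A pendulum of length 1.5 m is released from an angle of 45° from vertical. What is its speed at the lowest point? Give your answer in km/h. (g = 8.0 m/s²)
h = L(1 − cosθ) = 1.5(1 − cos45°) = 0.43934 m
v = √(2gh) = √(2·8.0·0.43934) = 2.65131 m/s = 9.545 km/h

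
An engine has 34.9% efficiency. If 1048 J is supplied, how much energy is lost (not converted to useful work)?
W_lost = W_in(1 − η) = 1048·(1 − 0.349) = 682.2 J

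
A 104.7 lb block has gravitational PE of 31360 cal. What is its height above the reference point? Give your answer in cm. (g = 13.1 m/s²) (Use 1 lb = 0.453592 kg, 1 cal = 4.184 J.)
Convert to SI: m = 47.4911 kg, PE = 131210 J
h = PE/(mg) = 131210/(47.4911·13.1) = 210.904 m = 21090 cm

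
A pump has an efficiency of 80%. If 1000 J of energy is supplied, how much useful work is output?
W_out = η·W_in = 0.8·1000 = 800.0 J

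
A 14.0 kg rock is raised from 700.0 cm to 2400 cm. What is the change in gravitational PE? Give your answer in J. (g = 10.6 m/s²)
Convert to SI: m = 14.0 kg, Δh = 17.0 m
ΔPE = mgΔh = (14.0)(10.6)(17.0) = 2523 J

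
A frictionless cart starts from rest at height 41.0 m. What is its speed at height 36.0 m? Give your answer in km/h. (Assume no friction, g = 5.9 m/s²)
mgh₁ = mgh₂ + ½mv² ⇒ v = √(2g(h₁−h₂)) = √(2·5.9·5.0) = 7.68115 m/s = 27.65 km/h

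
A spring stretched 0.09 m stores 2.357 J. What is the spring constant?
k = 2·PE/x² = 2·2.357/(0.09)² = 582.0 N/m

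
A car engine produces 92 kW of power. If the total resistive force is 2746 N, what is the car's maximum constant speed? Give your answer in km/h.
P = Fv ⇒ v = P/F = 92000 W/2746.0 N = 33.5033 m/s = 120.6 km/h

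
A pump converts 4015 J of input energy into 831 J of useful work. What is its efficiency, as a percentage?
η = W_out/W_in = 831/4015 = 20.7%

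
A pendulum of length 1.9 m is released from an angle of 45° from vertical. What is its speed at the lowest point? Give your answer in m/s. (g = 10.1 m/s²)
h = L(1 − cosθ) = 1.9(1 − cos45°) = 0.556497 m
v = √(2gh) = √(2·10.1·0.556497) = 3.353 m/s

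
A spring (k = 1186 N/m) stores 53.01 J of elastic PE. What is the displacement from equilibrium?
x = √(2·PE/k) = √(2·53.01/1186) = 0.299 m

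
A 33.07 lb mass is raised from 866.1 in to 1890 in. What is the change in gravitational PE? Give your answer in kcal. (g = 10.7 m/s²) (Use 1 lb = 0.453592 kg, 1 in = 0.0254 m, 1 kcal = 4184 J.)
Convert to SI: m = 15.0003 kg, Δh = 26.0071 m
ΔPE = mgΔh = (15.0003)(10.7)(26.0071) = 4174.21 J = 0.9977 kcal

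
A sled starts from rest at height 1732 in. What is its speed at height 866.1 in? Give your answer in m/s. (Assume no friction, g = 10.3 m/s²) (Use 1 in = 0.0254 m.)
Convert to SI: h₁−h₂ = 21.9939 m
mgh₁ = mgh₂ + ½mv² ⇒ v = √(2g(h₁−h₂)) = √(2·10.3·21.9939) = 21.29 m/s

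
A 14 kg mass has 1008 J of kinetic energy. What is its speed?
v = √(2·KE/m) = √(2·1008/14) = 12.0 m/s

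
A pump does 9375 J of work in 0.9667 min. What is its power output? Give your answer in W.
Convert to SI: W = 9375.0 J, t = 58.002 s
P = W/t = 9375.0/58.002 = 161.6 W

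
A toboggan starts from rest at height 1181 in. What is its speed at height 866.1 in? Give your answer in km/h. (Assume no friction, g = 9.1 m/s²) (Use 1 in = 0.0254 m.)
Convert to SI: h₁−h₂ = 7.99846 m
mgh₁ = mgh₂ + ½mv² ⇒ v = √(2g(h₁−h₂)) = √(2·9.1·7.99846) = 12.0653 m/s = 43.44 km/h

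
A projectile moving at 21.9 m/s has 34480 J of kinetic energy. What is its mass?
m = 2·KE/v² = 2·34480/(21.9)² = 143.8 kg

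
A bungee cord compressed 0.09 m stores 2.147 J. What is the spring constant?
k = 2·PE/x² = 2·2.147/(0.09)² = 530.1 N/m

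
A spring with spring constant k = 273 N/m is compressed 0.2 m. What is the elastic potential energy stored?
PE = ½kx² = ½(273)(0.2)² = 5.46 J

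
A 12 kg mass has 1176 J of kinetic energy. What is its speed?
v = √(2·KE/m) = √(2·1176/12) = 14.0 m/s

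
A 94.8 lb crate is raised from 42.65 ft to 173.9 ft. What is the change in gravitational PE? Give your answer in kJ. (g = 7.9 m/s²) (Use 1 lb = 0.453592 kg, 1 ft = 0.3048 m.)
Convert to SI: m = 43.0005 kg, Δh = 40.005 m
ΔPE = mgΔh = (43.0005)(7.9)(40.005) = 13589.9 J = 13.59 kJ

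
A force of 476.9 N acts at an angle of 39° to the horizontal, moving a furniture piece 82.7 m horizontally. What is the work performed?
W = F·d·cosθ = (476.9)(82.7)cos(39°) = 30650 J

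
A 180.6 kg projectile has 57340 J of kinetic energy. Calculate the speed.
v = √(2·KE/m) = √(2·57340/180.6) = 25.2 m/s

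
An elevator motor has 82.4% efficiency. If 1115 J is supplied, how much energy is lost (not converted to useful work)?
W_lost = W_in(1 − η) = 1115·(1 − 0.824) = 196.2 J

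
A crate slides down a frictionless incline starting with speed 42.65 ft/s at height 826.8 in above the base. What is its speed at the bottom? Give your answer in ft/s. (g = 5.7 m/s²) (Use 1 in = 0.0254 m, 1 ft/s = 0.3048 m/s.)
Convert to SI: v₀ = 12.9997 m/s, h = 21.0007 m
½mv₀² + mgh = ½mv² ⇒ v = √(v₀² + 2gh) = √(12.9997² + 2·5.7·21.0007) = 20.2089 m/s = 66.3 ft/s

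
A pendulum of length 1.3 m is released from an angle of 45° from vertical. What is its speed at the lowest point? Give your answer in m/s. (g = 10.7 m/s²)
h = L(1 − cosθ) = 1.3(1 − cos45°) = 0.380761 m
v = √(2gh) = √(2·10.7·0.380761) = 2.855 m/s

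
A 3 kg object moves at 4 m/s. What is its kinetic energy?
KE = ½mv² = ½(3)(4)² = 24.0 J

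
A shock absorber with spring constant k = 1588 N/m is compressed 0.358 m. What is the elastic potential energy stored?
PE = ½kx² = ½(1588)(0.358)² = 101.8 J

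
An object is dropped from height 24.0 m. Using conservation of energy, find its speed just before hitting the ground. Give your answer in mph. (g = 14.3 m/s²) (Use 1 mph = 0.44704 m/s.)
mgh = ½mv² ⇒ v = √(2gh) = √(2·14.3·24.0) = 26.1992 m/s = 58.61 mph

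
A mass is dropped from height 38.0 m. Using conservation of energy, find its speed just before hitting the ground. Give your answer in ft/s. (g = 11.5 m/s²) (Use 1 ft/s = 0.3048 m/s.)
mgh = ½mv² ⇒ v = √(2gh) = √(2·11.5·38.0) = 29.5635 m/s = 96.99 ft/s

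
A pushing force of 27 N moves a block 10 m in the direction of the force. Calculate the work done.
W = F·d = (27)(10) = 270.0 J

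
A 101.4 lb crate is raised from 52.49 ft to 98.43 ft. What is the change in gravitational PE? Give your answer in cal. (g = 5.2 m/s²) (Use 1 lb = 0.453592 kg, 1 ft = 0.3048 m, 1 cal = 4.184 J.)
Convert to SI: m = 45.9942 kg, Δh = 14.0025 m
ΔPE = mgΔh = (45.9942)(5.2)(14.0025) = 3348.98 J = 800.4 cal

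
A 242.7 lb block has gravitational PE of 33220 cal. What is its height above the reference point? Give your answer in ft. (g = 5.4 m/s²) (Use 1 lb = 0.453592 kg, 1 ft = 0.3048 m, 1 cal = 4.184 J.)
Convert to SI: m = 110.087 kg, PE = 138992 J
h = PE/(mg) = 138992/(110.087·5.4) = 233.81 m = 767.1 ft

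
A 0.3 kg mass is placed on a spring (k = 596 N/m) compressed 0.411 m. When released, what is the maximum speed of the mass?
½kx² = ½mv² ⇒ v = x√(k/m) = (0.411)√(596/0.3) = 18.32 m/s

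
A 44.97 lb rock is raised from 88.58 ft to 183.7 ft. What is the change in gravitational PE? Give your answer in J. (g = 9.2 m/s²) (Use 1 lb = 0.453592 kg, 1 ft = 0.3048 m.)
Convert to SI: m = 20.398 kg, Δh = 28.9926 m
ΔPE = mgΔh = (20.398)(9.2)(28.9926) = 5441 J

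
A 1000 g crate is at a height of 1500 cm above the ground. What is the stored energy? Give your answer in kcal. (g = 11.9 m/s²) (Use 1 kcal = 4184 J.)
Convert to SI: m = 1.0 kg, h = 15.0 m
PE = mgh = (1.0)(11.9)(15.0) = 178.5 J = 0.04266 kcal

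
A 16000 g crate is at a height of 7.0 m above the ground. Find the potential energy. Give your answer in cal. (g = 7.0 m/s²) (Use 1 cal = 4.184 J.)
Convert to SI: m = 16.0 kg, h = 7.0 m
PE = mgh = (16.0)(7.0)(7.0) = 784.0 J = 187.4 cal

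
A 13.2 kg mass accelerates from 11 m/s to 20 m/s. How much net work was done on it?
W = ΔKE = ½m(v₂² − v₁²) = ½(13.2)(20² − 11²) = 1841.4 J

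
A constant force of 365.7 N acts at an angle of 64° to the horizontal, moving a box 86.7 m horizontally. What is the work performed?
W = F·d·cosθ = (365.7)(86.7)cos(64°) = 13900 J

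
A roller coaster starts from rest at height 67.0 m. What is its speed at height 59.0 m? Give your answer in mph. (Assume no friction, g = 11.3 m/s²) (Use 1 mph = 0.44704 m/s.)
mgh₁ = mgh₂ + ½mv² ⇒ v = √(2g(h₁−h₂)) = √(2·11.3·8.0) = 13.4462 m/s = 30.08 mph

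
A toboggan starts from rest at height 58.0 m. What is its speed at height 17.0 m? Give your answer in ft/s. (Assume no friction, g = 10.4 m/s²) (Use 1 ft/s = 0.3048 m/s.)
mgh₁ = mgh₂ + ½mv² ⇒ v = √(2g(h₁−h₂)) = √(2·10.4·41.0) = 29.2027 m/s = 95.81 ft/s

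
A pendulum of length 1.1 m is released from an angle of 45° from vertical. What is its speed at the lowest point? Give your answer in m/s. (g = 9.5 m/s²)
h = L(1 − cosθ) = 1.1(1 − cos45°) = 0.322183 m
v = √(2gh) = √(2·9.5·0.322183) = 2.474 m/s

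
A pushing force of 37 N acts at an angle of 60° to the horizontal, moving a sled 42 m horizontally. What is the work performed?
W = F·d·cosθ = (37)(42)cos(60°) = 777.0 J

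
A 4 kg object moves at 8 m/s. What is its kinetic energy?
KE = ½mv² = ½(4)(8)² = 128.0 J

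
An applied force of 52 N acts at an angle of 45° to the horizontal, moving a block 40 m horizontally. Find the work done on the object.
W = F·d·cosθ = (52)(40)cos(45°) = 1471 J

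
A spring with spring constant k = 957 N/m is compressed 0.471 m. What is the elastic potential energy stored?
PE = ½kx² = ½(957)(0.471)² = 106.2 J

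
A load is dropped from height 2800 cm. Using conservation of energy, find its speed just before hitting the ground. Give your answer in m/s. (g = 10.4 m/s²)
Convert to SI: h = 28.0 m
mgh = ½mv² ⇒ v = √(2gh) = √(2·10.4·28.0) = 24.13 m/s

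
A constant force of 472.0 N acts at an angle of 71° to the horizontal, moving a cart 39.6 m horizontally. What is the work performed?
W = F·d·cosθ = (472.0)(39.6)cos(71°) = 6085 J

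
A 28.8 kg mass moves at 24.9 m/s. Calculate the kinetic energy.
KE = ½mv² = ½(28.8)(24.9)² = 8928 J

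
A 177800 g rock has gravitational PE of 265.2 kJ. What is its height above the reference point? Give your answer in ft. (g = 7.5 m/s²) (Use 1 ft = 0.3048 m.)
Convert to SI: m = 177.8 kg, PE = 265200 J
h = PE/(mg) = 265200/(177.8·7.5) = 198.875 m = 652.5 ft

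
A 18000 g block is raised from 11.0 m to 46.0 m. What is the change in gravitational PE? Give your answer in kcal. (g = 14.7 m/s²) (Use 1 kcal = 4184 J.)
Convert to SI: m = 18.0 kg, Δh = 35.0 m
ΔPE = mgΔh = (18.0)(14.7)(35.0) = 9261.0 J = 2.213 kcal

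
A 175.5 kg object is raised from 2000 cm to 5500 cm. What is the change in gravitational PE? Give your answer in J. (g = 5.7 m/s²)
Convert to SI: m = 175.5 kg, Δh = 35.0 m
ΔPE = mgΔh = (175.5)(5.7)(35.0) = 35010 J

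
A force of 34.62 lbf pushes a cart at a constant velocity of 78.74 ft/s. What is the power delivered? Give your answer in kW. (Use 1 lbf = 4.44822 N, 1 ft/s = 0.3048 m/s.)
Convert to SI: F = 153.997 N, v = 24.0 m/s
P = Fv = (153.997)(24.0) = 3695.93 W = 3.696 kW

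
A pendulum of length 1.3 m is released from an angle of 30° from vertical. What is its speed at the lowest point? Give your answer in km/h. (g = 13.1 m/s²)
h = L(1 − cosθ) = 1.3(1 − cos30°) = 0.174167 m
v = √(2gh) = √(2·13.1·0.174167) = 2.13616 m/s = 7.69 km/h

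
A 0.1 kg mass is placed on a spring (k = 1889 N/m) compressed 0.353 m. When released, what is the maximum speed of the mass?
½kx² = ½mv² ⇒ v = x√(k/m) = (0.353)√(1889/0.1) = 48.52 m/s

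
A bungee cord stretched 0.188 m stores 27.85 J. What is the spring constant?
k = 2·PE/x² = 2·27.85/(0.188)² = 1576 N/m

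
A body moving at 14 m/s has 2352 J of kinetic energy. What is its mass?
m = 2·KE/v² = 2·2352/(14)² = 24.0 kg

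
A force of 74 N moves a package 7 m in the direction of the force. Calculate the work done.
W = F·d = (74)(7) = 518.0 J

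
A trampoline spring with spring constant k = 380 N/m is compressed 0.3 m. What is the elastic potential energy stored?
PE = ½kx² = ½(380)(0.3)² = 17.1 J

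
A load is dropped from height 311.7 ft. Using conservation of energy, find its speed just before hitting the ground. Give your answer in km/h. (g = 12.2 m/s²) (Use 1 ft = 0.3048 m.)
Convert to SI: h = 95.0062 m
mgh = ½mv² ⇒ v = √(2gh) = √(2·12.2·95.0062) = 48.1472 m/s = 173.3 km/h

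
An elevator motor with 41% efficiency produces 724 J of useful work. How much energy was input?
W_in = W_out/η = 724/0.41 = 1766 J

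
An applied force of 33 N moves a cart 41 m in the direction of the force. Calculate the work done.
W = F·d = (33)(41) = 1353 J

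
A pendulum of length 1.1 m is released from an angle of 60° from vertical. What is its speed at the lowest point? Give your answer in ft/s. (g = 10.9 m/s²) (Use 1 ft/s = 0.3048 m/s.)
h = L(1 − cosθ) = 1.1(1 − cos60°) = 0.55 m
v = √(2gh) = √(2·10.9·0.55) = 3.46266 m/s = 11.36 ft/s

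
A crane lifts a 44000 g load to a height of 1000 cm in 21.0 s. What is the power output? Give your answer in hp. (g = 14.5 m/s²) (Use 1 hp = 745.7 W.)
Convert to SI: m = 44.0 kg, h = 10.0 m, t = 21.0 s
P = mgh/t = (44.0)(14.5)(10.0)/21.0 = 303.81 W = 0.4074 hp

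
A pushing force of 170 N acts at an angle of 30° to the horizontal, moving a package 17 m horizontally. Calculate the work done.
W = F·d·cosθ = (170)(17)cos(30°) = 2503 J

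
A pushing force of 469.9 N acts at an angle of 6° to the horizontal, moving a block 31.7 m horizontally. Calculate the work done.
W = F·d·cosθ = (469.9)(31.7)cos(6°) = 14810 J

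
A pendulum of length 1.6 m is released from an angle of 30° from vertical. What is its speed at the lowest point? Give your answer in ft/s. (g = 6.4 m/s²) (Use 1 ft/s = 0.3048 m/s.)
h = L(1 − cosθ) = 1.6(1 − cos30°) = 0.214359 m
v = √(2gh) = √(2·6.4·0.214359) = 1.65644 m/s = 5.435 ft/s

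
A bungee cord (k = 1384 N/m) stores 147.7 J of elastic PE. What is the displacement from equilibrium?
x = √(2·PE/k) = √(2·147.7/1384) = 0.462 m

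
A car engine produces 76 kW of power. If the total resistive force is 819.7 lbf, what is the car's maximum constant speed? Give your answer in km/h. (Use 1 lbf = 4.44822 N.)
Convert to SI: F = 3646.21 N
P = Fv ⇒ v = P/F = 76000 W/3646.21 N = 20.8436 m/s = 75.04 km/h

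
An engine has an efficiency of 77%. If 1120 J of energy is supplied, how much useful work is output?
W_out = η·W_in = 0.77·1120 = 862.4 J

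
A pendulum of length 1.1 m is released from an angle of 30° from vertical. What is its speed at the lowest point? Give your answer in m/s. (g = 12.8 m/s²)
h = L(1 − cosθ) = 1.1(1 − cos30°) = 0.147372 m
v = √(2gh) = √(2·12.8·0.147372) = 1.942 m/s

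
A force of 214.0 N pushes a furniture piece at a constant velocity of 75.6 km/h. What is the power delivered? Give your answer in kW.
Convert to SI: F = 214.0 N, v = 21.0 m/s
P = Fv = (214.0)(21.0) = 4494.0 W = 4.494 kW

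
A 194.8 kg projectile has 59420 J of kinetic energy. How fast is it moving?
v = √(2·KE/m) = √(2·59420/194.8) = 24.7 m/s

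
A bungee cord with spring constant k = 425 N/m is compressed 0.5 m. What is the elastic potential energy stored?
PE = ½kx² = ½(425)(0.5)² = 53.13 J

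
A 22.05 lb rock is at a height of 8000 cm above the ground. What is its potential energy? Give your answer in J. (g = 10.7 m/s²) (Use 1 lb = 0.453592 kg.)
Convert to SI: m = 10.0017 kg, h = 80.0 m
PE = mgh = (10.0017)(10.7)(80.0) = 8561 J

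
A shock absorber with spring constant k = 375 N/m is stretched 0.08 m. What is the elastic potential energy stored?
PE = ½kx² = ½(375)(0.08)² = 1.2 J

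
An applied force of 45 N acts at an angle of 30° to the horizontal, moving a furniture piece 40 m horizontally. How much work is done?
W = F·d·cosθ = (45)(40)cos(30°) = 1559 J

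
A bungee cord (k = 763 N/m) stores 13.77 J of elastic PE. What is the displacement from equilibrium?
x = √(2·PE/k) = √(2·13.77/763) = 0.19 m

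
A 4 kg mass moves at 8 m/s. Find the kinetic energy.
KE = ½mv² = ½(4)(8)² = 128.0 J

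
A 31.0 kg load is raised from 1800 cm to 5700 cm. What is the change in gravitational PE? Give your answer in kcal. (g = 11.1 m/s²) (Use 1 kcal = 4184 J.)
Convert to SI: m = 31.0 kg, Δh = 39.0 m
ΔPE = mgΔh = (31.0)(11.1)(39.0) = 13419.9 J = 3.207 kcal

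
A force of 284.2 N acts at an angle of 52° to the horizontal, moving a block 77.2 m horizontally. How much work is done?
W = F·d·cosθ = (284.2)(77.2)cos(52°) = 13510 J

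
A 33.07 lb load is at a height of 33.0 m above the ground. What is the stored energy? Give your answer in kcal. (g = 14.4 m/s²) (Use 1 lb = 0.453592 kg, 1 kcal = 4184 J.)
Convert to SI: m = 15.0003 kg, h = 33.0 m
PE = mgh = (15.0003)(14.4)(33.0) = 7128.14 J = 1.704 kcal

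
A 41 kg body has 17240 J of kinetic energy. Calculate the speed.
v = √(2·KE/m) = √(2·17240/41) = 29.0 m/s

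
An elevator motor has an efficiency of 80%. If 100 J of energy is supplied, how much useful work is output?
W_out = η·W_in = 0.8·100 = 80.0 J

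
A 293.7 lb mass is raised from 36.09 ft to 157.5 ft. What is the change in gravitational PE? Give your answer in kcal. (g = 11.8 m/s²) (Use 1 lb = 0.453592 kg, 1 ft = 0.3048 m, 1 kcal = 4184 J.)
Convert to SI: m = 133.22 kg, Δh = 37.0058 m
ΔPE = mgΔh = (133.22)(11.8)(37.0058) = 58172.9 J = 13.9 kcal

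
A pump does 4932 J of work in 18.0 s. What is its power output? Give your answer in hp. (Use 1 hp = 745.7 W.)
P = W/t = 4932.0/18.0 = 274.0 W = 0.3674 hp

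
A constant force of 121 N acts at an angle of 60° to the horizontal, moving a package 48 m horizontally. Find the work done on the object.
W = F·d·cosθ = (121)(48)cos(60°) = 2904 J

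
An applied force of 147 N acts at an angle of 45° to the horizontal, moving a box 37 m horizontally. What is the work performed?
W = F·d·cosθ = (147)(37)cos(45°) = 3846 J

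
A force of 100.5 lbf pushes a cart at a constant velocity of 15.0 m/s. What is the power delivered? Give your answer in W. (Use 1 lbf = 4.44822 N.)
Convert to SI: F = 447.046 N, v = 15.0 m/s
P = Fv = (447.046)(15.0) = 6706 W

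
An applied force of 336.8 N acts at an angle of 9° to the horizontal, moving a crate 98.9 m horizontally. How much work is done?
W = F·d·cosθ = (336.8)(98.9)cos(9°) = 32900 J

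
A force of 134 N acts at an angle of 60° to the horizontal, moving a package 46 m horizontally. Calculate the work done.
W = F·d·cosθ = (134)(46)cos(60°) = 3082 J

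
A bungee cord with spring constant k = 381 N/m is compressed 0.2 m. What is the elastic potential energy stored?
PE = ½kx² = ½(381)(0.2)² = 7.62 J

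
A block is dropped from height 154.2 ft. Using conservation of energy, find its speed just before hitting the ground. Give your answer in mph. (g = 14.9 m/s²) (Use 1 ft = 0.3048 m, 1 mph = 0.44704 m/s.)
Convert to SI: h = 47.0002 m
mgh = ½mv² ⇒ v = √(2gh) = √(2·14.9·47.0002) = 37.4247 m/s = 83.72 mph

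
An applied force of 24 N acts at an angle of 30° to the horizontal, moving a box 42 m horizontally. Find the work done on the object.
W = F·d·cosθ = (24)(42)cos(30°) = 873.0 J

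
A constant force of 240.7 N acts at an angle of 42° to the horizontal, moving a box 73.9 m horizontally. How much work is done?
W = F·d·cosθ = (240.7)(73.9)cos(42°) = 13220 J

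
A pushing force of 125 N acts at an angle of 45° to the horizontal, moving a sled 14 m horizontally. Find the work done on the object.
W = F·d·cosθ = (125)(14)cos(45°) = 1237 J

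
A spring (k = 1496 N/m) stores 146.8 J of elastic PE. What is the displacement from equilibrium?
x = √(2·PE/k) = √(2·146.8/1496) = 0.443 m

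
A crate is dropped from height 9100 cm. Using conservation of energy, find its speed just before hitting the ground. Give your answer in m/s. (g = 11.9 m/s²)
Convert to SI: h = 91.0 m
mgh = ½mv² ⇒ v = √(2gh) = √(2·11.9·91.0) = 46.54 m/s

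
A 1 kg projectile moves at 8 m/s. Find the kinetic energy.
KE = ½mv² = ½(1)(8)² = 32.0 J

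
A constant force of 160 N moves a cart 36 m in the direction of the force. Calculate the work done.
W = F·d = (160)(36) = 5760 J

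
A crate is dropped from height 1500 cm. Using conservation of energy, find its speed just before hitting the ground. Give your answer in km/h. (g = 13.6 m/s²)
Convert to SI: h = 15.0 m
mgh = ½mv² ⇒ v = √(2gh) = √(2·13.6·15.0) = 20.199 m/s = 72.72 km/h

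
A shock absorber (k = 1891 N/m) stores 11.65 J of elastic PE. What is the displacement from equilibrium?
x = √(2·PE/k) = √(2·11.65/1891) = 0.111 m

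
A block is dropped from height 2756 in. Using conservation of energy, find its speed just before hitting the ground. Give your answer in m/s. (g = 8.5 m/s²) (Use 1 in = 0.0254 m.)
Convert to SI: h = 70.0024 m
mgh = ½mv² ⇒ v = √(2gh) = √(2·8.5·70.0024) = 34.5 m/s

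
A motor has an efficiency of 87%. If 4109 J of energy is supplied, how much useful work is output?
W_out = η·W_in = 0.87·4109 = 3574.83 J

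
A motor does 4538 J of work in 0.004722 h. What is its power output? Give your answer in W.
Convert to SI: W = 4538.0 J, t = 16.9992 s
P = W/t = 4538.0/16.9992 = 267.0 W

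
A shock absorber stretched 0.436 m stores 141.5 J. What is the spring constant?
k = 2·PE/x² = 2·141.5/(0.436)² = 1489 N/m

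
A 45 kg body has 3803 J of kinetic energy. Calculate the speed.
v = √(2·KE/m) = √(2·3803/45) = 13.0 m/s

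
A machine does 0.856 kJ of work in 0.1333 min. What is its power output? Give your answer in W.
Convert to SI: W = 856.0 J, t = 7.998 s
P = W/t = 856.0/7.998 = 107.0 W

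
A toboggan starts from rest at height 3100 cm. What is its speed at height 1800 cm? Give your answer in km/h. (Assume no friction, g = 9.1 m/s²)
Convert to SI: h₁−h₂ = 13.0 m
mgh₁ = mgh₂ + ½mv² ⇒ v = √(2g(h₁−h₂)) = √(2·9.1·13.0) = 15.3818 m/s = 55.37 km/h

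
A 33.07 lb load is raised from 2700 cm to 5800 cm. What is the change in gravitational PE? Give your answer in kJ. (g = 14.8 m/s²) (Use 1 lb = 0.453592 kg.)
Convert to SI: m = 15.0003 kg, Δh = 31.0 m
ΔPE = mgΔh = (15.0003)(14.8)(31.0) = 6882.13 J = 6.882 kJ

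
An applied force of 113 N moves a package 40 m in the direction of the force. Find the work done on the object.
W = F·d = (113)(40) = 4520 J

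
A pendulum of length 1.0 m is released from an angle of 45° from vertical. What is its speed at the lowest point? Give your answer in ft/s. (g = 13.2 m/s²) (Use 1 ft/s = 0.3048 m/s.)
h = L(1 − cosθ) = 1.0(1 − cos45°) = 0.292893 m
v = √(2gh) = √(2·13.2·0.292893) = 2.78072 m/s = 9.123 ft/s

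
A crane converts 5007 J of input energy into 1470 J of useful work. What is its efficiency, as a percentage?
η = W_out/W_in = 1470/5007 = 29.36%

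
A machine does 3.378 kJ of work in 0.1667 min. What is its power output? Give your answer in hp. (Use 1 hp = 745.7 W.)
Convert to SI: W = 3378.0 J, t = 10.002 s
P = W/t = 3378.0/10.002 = 337.732 W = 0.4529 hp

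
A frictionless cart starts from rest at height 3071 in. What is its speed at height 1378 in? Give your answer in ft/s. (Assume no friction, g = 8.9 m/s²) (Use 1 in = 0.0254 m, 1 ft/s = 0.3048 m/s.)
Convert to SI: h₁−h₂ = 43.0022 m
mgh₁ = mgh₂ + ½mv² ⇒ v = √(2g(h₁−h₂)) = √(2·8.9·43.0022) = 27.6666 m/s = 90.77 ft/s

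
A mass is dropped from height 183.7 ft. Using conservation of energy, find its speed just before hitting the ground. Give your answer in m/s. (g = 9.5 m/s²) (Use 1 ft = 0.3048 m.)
Convert to SI: h = 55.9918 m
mgh = ½mv² ⇒ v = √(2gh) = √(2·9.5·55.9918) = 32.62 m/s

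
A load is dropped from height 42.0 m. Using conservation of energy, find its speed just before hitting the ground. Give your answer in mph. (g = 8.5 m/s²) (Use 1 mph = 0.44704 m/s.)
mgh = ½mv² ⇒ v = √(2gh) = √(2·8.5·42.0) = 26.7208 m/s = 59.77 mph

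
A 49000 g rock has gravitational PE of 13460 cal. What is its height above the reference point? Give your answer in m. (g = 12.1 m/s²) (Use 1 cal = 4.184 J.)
Convert to SI: m = 49.0 kg, PE = 56316.6 J
h = PE/(mg) = 56316.6/(49.0·12.1) = 94.99 m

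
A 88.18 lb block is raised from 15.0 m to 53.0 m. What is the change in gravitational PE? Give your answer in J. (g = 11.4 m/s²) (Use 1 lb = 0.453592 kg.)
Convert to SI: m = 39.9977 kg, Δh = 38.0 m
ΔPE = mgΔh = (39.9977)(11.4)(38.0) = 17330 J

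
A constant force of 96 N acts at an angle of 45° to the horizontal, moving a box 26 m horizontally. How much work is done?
W = F·d·cosθ = (96)(26)cos(45°) = 1765 J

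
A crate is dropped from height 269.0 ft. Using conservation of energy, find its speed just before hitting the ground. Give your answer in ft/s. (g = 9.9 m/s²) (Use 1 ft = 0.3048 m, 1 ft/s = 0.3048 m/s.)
Convert to SI: h = 81.9912 m
mgh = ½mv² ⇒ v = √(2gh) = √(2·9.9·81.9912) = 40.2918 m/s = 132.2 ft/s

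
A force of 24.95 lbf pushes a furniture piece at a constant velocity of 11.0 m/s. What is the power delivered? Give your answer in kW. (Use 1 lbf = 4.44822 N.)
Convert to SI: F = 110.983 N, v = 11.0 m/s
P = Fv = (110.983)(11.0) = 1220.81 W = 1.221 kW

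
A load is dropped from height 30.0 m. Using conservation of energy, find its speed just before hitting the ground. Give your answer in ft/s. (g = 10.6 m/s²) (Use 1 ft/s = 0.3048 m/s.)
mgh = ½mv² ⇒ v = √(2gh) = √(2·10.6·30.0) = 25.219 m/s = 82.74 ft/s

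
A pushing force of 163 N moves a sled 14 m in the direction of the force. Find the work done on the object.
W = F·d = (163)(14) = 2282 J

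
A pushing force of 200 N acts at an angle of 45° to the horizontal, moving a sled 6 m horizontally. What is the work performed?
W = F·d·cosθ = (200)(6)cos(45°) = 848.5 J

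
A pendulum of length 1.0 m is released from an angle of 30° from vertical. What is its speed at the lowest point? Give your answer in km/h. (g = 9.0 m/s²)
h = L(1 − cosθ) = 1.0(1 − cos30°) = 0.133975 m
v = √(2gh) = √(2·9.0·0.133975) = 1.55291 m/s = 5.59 km/h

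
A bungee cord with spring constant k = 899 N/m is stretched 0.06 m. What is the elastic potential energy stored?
PE = ½kx² = ½(899)(0.06)² = 1.618 J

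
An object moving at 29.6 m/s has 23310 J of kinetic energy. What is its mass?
m = 2·KE/v² = 2·23310/(29.6)² = 53.21 kg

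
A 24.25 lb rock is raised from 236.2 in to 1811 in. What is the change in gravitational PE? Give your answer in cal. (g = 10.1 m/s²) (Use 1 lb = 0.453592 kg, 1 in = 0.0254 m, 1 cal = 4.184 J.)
Convert to SI: m = 10.9996 kg, Δh = 39.9999 m
ΔPE = mgΔh = (10.9996)(10.1)(39.9999) = 4443.83 J = 1062 cal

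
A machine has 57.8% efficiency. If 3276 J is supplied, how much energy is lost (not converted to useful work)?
W_lost = W_in(1 − η) = 3276·(1 − 0.578) = 1382 J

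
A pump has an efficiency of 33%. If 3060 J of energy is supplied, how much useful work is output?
W_out = η·W_in = 0.33·3060 = 1009.8 J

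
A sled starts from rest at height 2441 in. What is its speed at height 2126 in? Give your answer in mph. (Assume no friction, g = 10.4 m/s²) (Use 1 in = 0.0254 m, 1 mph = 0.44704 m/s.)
Convert to SI: h₁−h₂ = 8.001 m
mgh₁ = mgh₂ + ½mv² ⇒ v = √(2g(h₁−h₂)) = √(2·10.4·8.001) = 12.9004 m/s = 28.86 mph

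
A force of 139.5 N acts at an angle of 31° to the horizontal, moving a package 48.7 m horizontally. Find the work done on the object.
W = F·d·cosθ = (139.5)(48.7)cos(31°) = 5823 J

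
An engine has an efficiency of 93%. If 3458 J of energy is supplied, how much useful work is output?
W_out = η·W_in = 0.93·3458 = 3215.94 J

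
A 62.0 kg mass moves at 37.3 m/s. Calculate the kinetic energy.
KE = ½mv² = ½(62.0)(37.3)² = 43130 J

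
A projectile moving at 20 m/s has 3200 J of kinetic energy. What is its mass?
m = 2·KE/v² = 2·3200/(20)² = 16.0 kg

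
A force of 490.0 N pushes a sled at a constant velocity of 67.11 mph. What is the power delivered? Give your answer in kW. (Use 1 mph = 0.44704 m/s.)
Convert to SI: F = 490.0 N, v = 30.0009 m/s
P = Fv = (490.0)(30.0009) = 14700.4 W = 14.7 kW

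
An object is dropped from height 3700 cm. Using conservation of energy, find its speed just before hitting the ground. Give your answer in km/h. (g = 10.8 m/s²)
Convert to SI: h = 37.0 m
mgh = ½mv² ⇒ v = √(2gh) = √(2·10.8·37.0) = 28.2701 m/s = 101.8 km/h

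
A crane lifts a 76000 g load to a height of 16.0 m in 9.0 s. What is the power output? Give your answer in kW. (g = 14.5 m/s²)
Convert to SI: m = 76.0 kg, h = 16.0 m, t = 9.0 s
P = mgh/t = (76.0)(14.5)(16.0)/9.0 = 1959.11 W = 1.959 kW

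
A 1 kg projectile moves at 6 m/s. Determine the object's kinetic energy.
KE = ½mv² = ½(1)(6)² = 18.0 J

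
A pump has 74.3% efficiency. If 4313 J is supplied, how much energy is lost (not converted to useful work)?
W_lost = W_in(1 − η) = 4313·(1 − 0.743) = 1108 J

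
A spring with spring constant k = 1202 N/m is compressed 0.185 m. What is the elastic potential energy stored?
PE = ½kx² = ½(1202)(0.185)² = 20.57 J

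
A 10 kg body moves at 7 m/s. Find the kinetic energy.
KE = ½mv² = ½(10)(7)² = 245.0 J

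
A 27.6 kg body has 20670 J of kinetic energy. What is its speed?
v = √(2·KE/m) = √(2·20670/27.6) = 38.7 m/s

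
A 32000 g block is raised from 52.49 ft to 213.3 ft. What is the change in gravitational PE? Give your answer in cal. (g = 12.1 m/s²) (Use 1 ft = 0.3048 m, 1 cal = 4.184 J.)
Convert to SI: m = 32.0 kg, Δh = 49.0149 m
ΔPE = mgΔh = (32.0)(12.1)(49.0149) = 18978.6 J = 4536 cal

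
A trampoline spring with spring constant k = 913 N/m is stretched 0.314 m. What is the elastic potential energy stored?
PE = ½kx² = ½(913)(0.314)² = 45.01 J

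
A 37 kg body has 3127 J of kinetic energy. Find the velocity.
v = √(2·KE/m) = √(2·3127/37) = 13.0 m/s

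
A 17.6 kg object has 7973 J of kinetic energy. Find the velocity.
v = √(2·KE/m) = √(2·7973/17.6) = 30.1 m/s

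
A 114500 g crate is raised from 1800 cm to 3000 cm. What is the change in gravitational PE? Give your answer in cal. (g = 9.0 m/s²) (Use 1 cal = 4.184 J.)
Convert to SI: m = 114.5 kg, Δh = 12.0 m
ΔPE = mgΔh = (114.5)(9.0)(12.0) = 12366.0 J = 2956 cal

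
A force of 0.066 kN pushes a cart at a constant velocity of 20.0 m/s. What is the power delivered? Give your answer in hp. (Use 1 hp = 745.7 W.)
Convert to SI: F = 66.0 N, v = 20.0 m/s
P = Fv = (66.0)(20.0) = 1320.0 W = 1.77 hp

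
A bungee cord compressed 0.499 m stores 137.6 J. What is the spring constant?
k = 2·PE/x² = 2·137.6/(0.499)² = 1105 N/m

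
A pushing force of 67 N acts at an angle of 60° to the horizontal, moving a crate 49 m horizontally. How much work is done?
W = F·d·cosθ = (67)(49)cos(60°) = 1642 J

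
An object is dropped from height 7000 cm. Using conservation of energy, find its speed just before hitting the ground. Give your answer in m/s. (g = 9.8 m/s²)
Convert to SI: h = 70.0 m
mgh = ½mv² ⇒ v = √(2gh) = √(2·9.8·70.0) = 37.04 m/s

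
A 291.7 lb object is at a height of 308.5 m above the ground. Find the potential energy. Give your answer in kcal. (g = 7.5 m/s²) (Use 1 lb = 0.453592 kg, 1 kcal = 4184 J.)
Convert to SI: m = 132.313 kg, h = 308.5 m
PE = mgh = (132.313)(7.5)(308.5) = 306139 J = 73.17 kcal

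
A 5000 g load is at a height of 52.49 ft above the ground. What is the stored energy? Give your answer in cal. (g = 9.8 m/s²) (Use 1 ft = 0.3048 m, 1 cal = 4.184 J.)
Convert to SI: m = 5.0 kg, h = 15.999 m
PE = mgh = (5.0)(9.8)(15.999) = 783.949 J = 187.4 cal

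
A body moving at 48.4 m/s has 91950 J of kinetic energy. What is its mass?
m = 2·KE/v² = 2·91950/(48.4)² = 78.5 kg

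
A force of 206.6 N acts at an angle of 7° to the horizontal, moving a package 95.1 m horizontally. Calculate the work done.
W = F·d·cosθ = (206.6)(95.1)cos(7°) = 19500 J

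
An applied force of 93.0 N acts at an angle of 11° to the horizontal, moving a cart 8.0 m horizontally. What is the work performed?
W = F·d·cosθ = (93.0)(8.0)cos(11°) = 730.3 J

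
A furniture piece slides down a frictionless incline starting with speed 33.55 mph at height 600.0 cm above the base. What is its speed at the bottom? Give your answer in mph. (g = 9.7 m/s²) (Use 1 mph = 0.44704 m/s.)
Convert to SI: v₀ = 14.9982 m/s, h = 6.0 m
½mv₀² + mgh = ½mv² ⇒ v = √(v₀² + 2gh) = √(14.9982² + 2·9.7·6.0) = 18.4755 m/s = 41.33 mph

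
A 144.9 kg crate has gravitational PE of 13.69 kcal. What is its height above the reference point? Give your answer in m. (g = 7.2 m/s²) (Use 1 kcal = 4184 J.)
Convert to SI: m = 144.9 kg, PE = 57279.0 J
h = PE/(mg) = 57279.0/(144.9·7.2) = 54.9 m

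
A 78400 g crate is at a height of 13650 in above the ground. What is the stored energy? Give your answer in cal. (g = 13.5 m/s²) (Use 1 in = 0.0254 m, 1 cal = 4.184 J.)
Convert to SI: m = 78.4 kg, h = 346.71 m
PE = mgh = (78.4)(13.5)(346.71) = 366958 J = 87710 cal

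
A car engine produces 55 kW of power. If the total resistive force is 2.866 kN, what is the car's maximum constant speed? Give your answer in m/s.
Convert to SI: F = 2866.0 N
P = Fv ⇒ v = P/F = 55000 W/2866.0 N = 19.19 m/s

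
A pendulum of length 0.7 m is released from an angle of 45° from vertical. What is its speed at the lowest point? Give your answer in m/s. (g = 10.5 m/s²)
h = L(1 − cosθ) = 0.7(1 − cos45°) = 0.205025 m
v = √(2gh) = √(2·10.5·0.205025) = 2.075 m/s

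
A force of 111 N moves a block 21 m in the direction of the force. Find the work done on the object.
W = F·d = (111)(21) = 2331 J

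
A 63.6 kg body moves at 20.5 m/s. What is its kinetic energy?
KE = ½mv² = ½(63.6)(20.5)² = 13360 J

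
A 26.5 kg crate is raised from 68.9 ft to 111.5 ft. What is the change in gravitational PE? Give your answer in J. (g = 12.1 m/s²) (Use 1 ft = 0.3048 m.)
Convert to SI: m = 26.5 kg, Δh = 12.9845 m
ΔPE = mgΔh = (26.5)(12.1)(12.9845) = 4163 J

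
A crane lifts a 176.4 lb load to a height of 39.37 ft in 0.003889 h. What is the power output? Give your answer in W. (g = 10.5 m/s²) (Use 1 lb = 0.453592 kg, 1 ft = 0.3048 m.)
Convert to SI: m = 80.0136 kg, h = 12.0 m, t = 14.0004 s
P = mgh/t = (80.0136)(10.5)(12.0)/14.0004 = 720.1 W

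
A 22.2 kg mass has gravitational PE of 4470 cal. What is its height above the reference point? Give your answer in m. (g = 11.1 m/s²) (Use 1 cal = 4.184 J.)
Convert to SI: m = 22.2 kg, PE = 18702.5 J
h = PE/(mg) = 18702.5/(22.2·11.1) = 75.9 m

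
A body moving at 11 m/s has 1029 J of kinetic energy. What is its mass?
m = 2·KE/v² = 2·1029/(11)² = 17.01 kg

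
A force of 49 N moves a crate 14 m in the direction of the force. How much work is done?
W = F·d = (49)(14) = 686.0 J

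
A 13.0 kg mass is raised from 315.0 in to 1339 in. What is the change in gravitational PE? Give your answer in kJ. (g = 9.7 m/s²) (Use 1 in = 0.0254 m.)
Convert to SI: m = 13.0 kg, Δh = 26.0096 m
ΔPE = mgΔh = (13.0)(9.7)(26.0096) = 3279.81 J = 3.28 kJ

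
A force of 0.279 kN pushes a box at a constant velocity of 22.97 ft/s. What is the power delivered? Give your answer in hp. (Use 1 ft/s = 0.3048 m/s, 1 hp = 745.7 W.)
Convert to SI: F = 279.0 N, v = 7.00126 m/s
P = Fv = (279.0)(7.00126) = 1953.35 W = 2.619 hp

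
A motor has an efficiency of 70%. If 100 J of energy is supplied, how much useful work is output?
W_out = η·W_in = 0.7·100 = 70.0 J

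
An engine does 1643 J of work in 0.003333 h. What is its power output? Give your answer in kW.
Convert to SI: W = 1643.0 J, t = 11.9988 s
P = W/t = 1643.0/11.9988 = 136.93 W = 0.1369 kW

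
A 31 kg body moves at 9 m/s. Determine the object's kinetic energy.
KE = ½mv² = ½(31)(9)² = 1255.5 J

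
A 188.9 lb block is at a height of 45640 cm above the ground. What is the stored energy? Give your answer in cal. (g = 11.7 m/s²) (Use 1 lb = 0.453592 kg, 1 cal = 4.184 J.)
Convert to SI: m = 85.6835 kg, h = 456.4 m
PE = mgh = (85.6835)(11.7)(456.4) = 457540 J = 109400 cal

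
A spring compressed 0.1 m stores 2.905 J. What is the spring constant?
k = 2·PE/x² = 2·2.905/(0.1)² = 581.0 N/m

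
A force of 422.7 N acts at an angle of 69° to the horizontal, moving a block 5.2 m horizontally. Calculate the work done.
W = F·d·cosθ = (422.7)(5.2)cos(69°) = 787.7 J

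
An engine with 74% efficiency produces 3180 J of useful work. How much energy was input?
W_in = W_out/η = 3180/0.74 = 4297 J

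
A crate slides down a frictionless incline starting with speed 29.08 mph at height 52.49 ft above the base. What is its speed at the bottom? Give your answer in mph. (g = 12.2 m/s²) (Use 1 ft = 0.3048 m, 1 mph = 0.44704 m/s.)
Convert to SI: v₀ = 12.9999 m/s, h = 15.999 m
½mv₀² + mgh = ½mv² ⇒ v = √(v₀² + 2gh) = √(12.9999² + 2·12.2·15.999) = 23.6511 m/s = 52.91 mph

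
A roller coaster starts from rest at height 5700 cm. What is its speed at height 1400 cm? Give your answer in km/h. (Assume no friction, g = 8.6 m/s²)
Convert to SI: h₁−h₂ = 43.0 m
mgh₁ = mgh₂ + ½mv² ⇒ v = √(2g(h₁−h₂)) = √(2·8.6·43.0) = 27.1956 m/s = 97.9 km/h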